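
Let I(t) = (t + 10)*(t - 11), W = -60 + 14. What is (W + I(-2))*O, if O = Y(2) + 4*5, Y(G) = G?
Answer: -3300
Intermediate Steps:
W = -46
O = 22 (O = 2 + 4*5 = 2 + 20 = 22)
I(t) = (-11 + t)*(10 + t) (I(t) = (10 + t)*(-11 + t) = (-11 + t)*(10 + t))
(W + I(-2))*O = (-46 + (-110 + (-2)**2 - 1*(-2)))*22 = (-46 + (-110 + 4 + 2))*22 = (-46 - 104)*22 = -150*22 = -3300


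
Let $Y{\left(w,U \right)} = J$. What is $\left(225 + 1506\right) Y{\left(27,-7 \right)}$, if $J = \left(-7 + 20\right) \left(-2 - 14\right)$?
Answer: $-360048$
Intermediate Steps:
$J = -208$ ($J = 13 \left(-16\right) = -208$)
$Y{\left(w,U \right)} = -208$
$\left(225 + 1506\right) Y{\left(27,-7 \right)} = \left(225 + 1506\right) \left(-208\right) = 1731 \left(-208\right) = -360048$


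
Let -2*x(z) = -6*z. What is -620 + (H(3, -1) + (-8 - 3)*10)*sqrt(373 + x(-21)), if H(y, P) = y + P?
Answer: -620 - 108*sqrt(310) ≈ -2521.5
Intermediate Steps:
H(y, P) = P + y
x(z) = 3*z (x(z) = -(-3)*z = 3*z)
-620 + (H(3, -1) + (-8 - 3)*10)*sqrt(373 + x(-21)) = -620 + ((-1 + 3) + (-8 - 3)*10)*sqrt(373 + 3*(-21)) = -620 + (2 - 11*10)*sqrt(373 - 63) = -620 + (2 - 110)*sqrt(310) = -620 - 108*sqrt(310)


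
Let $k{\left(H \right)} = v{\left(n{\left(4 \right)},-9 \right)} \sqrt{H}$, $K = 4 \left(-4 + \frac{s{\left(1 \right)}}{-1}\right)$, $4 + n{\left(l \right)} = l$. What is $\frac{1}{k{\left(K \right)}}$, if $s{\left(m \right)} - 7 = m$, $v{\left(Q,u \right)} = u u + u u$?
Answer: $- \frac{i \sqrt{3}}{1944} \approx - 0.00089097 i$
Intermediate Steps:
$n{\left(l \right)} = -4 + l$
$v{\left(Q,u \right)} = 2 u^{2}$ ($v{\left(Q,u \right)} = u^{2} + u^{2} = 2 u^{2}$)
$s{\left(m \right)} = 7 + m$
$K = -48$ ($K = 4 \left(-4 + \frac{7 + 1}{-1}\right) = 4 \left(-4 + 8 \left(-1\right)\right) = 4 \left(-4 - 8\right) = 4 \left(-12\right) = -48$)
$k{\left(H \right)} = 162 \sqrt{H}$ ($k{\left(H \right)} = 2 \left(-9\right)^{2} \sqrt{H} = 2 \cdot 81 \sqrt{H} = 162 \sqrt{H}$)
$\frac{1}{k{\left(K \right)}} = \frac{1}{162 \sqrt{-48}} = \frac{1}{162 \cdot 4 i \sqrt{3}} = \frac{1}{648 i \sqrt{3}} = - \frac{i \sqrt{3}}{1944}$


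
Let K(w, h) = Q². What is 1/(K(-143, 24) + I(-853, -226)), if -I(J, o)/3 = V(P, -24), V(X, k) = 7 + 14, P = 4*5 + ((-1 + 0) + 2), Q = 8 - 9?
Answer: -1/62 ≈ -0.016129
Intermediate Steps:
Q = -1
P = 21 (P = 20 + (-1 + 2) = 20 + 1 = 21)
V(X, k) = 21
I(J, o) = -63 (I(J, o) = -3*21 = -63)
K(w, h) = 1 (K(w, h) = (-1)² = 1)
1/(K(-143, 24) + I(-853, -226)) = 1/(1 - 63) = 1/(-62) = -1/62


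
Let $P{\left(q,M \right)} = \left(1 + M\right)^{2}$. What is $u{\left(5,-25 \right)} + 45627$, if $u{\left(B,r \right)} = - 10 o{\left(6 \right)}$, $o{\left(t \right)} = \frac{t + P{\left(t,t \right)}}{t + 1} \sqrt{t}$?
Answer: $45627 - \frac{550 \sqrt{6}}{7} \approx 45435.0$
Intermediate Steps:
$o{\left(t \right)} = \frac{\sqrt{t} \left(t + \left(1 + t\right)^{2}\right)}{1 + t}$ ($o{\left(t \right)} = \frac{t + \left(1 + t\right)^{2}}{t + 1} \sqrt{t} = \frac{t + \left(1 + t\right)^{2}}{1 + t} \sqrt{t} = \frac{\sqrt{t} \left(t + \left(1 + t\right)^{2}\right)}{1 + t}$)
$u{\left(B,r \right)} = - \frac{550 \sqrt{6}}{7}$ ($u{\left(B,r \right)} = - 10 \frac{\sqrt{6} \left(6 + \left(1 + 6\right)^{2}\right)}{1 + 6} = - 10 \frac{\sqrt{6} \left(6 + 7^{2}\right)}{7} = - 10 \sqrt{6} \cdot \frac{1}{7} \left(6 + 49\right) = - 10 \sqrt{6} \cdot \frac{1}{7} \cdot 55 = - 10 \frac{55 \sqrt{6}}{7} = - \frac{550 \sqrt{6}}{7}$)
$u{\left(5,-25 \right)} + 45627 = - \frac{550 \sqrt{6}}{7} + 45627 = 45627 - \frac{550 \sqrt{6}}{7}$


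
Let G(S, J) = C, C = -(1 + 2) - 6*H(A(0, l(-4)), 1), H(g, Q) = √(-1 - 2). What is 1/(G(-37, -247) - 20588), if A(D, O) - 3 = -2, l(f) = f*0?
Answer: I/(-20591*I + 6*√3) ≈ -4.8565e-5 + 2.4511e-8*I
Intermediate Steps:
l(f) = 0
A(D, O) = 1 (A(D, O) = 3 - 2 = 1)
H(g, Q) = I*√3 (H(g, Q) = √(-3) = I*√3)
C = -3 - 6*I*√3 (C = -(1 + 2) - 6*I*√3 = -1*3 - 6*I*√3 = -3 - 6*I*√3 ≈ -3.0 - 10.392*I)
G(S, J) = -3 - 6*I*√3
1/(G(-37, -247) - 20588) = 1/((-3 - 6*I*√3) - 20588) = 1/(-20591 - 6*I*√3)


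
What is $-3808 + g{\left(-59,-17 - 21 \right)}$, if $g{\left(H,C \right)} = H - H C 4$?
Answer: $-12835$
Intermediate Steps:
$g{\left(H,C \right)} = H - 4 C H$ ($g{\left(H,C \right)} = H - C H 4 = H - 4 C H$)
$-3808 + g{\left(-59,-17 - 21 \right)} = -3808 - 59 \left(1 - 4 \left(-17 - 21\right)\right) = -3808 - 59 \left(1 - -152\right) = -3808 - 59 \left(1 + 152\right) = -3808 - 9027 = -12835$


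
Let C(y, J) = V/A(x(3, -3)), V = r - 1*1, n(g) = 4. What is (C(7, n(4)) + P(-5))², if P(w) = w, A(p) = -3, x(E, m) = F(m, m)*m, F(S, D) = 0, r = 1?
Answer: 25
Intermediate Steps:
x(E, m) = 0 (x(E, m) = 0*m = 0)
V = 0 (V = 1 - 1*1 = 1 - 1 = 0)
C(y, J) = 0 (C(y, J) = 0/(-3) = 0*(-⅓) = 0)
(C(7, n(4)) + P(-5))² = (0 - 5)² = (-5)² = 25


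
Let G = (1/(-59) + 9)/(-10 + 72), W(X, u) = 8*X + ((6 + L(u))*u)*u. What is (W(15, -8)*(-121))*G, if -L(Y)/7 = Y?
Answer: -131081720/1829 ≈ -71669.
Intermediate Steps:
L(Y) = -7*Y
W(X, u) = 8*X + u²*(6 - 7*u) (W(X, u) = 8*X + ((6 - 7*u)*u)*u = 8*X + (u*(6 - 7*u))*u = 8*X + u²*(6 - 7*u))
G = 265/1829 (G = (-1/59 + 9)/62 = (530/59)*(1/62) = 265/1829 ≈ 0.14489)
(W(15, -8)*(-121))*G = ((-7*(-8)³ + 6*(-8)² + 8*15)*(-121))*(265/1829) = ((-7*(-512) + 6*64 + 120)*(-121))*(265/1829) = ((3584 + 384 + 120)*(-121))*(265/1829) = (4088*(-121))*(265/1829) = -494648*265/1829 = -131081720/1829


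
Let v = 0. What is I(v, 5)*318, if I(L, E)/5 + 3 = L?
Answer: -4770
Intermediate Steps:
I(L, E) = -15 + 5*L
I(v, 5)*318 = (-15 + 5*0)*318 = (-15 + 0)*318 = -15*318 = -4770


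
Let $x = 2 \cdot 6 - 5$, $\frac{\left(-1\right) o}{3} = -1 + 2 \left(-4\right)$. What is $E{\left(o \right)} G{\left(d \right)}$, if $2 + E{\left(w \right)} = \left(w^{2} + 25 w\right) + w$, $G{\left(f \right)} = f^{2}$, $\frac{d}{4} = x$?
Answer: $1120336$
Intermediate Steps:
$o = 27$ ($o = - 3 \left(-1 + 2 \left(-4\right)\right) = - 3 \left(-1 - 8\right) = \left(-3\right) \left(-9\right) = 27$)
$x = 7$ ($x = 12 - 5 = 7$)
$d = 28$ ($d = 4 \cdot 7 = 28$)
$E{\left(w \right)} = -2 + w^{2} + 26 w$ ($E{\left(w \right)} = -2 + \left(\left(w^{2} + 25 w\right) + w\right) = -2 + \left(w^{2} + 26 w\right) = -2 + w^{2} + 26 w$)
$E{\left(o \right)} G{\left(d \right)} = \left(-2 + 27^{2} + 26 \cdot 27\right) 28^{2} = \left(-2 + 729 + 702\right) 784 = 1429 \cdot 784 = 1120336$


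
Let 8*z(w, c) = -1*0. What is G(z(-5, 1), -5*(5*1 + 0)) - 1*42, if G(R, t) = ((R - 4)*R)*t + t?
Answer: -67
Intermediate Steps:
z(w, c) = 0 (z(w, c) = (-1*0)/8 = (1/8)*0 = 0)
G(R, t) = t + R*t*(-4 + R) (G(R, t) = ((-4 + R)*R)*t + t = (R*(-4 + R))*t + t = R*t*(-4 + R) + t = t + R*t*(-4 + R))
G(z(-5, 1), -5*(5*1 + 0)) - 1*42 = (-5*(5*1 + 0))*(1 + 0**2 - 4*0) - 1*42 = (-5*(5 + 0))*(1 + 0 + 0) - 42 = -5*5*1 - 42 = -25*1 - 42 = -25 - 42 = -67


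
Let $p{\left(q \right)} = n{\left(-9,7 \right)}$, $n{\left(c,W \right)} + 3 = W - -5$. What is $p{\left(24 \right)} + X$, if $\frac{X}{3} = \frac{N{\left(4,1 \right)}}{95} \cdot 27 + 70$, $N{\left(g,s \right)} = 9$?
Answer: $\frac{21534}{95} \approx 226.67$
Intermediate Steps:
$n{\left(c,W \right)} = 2 + W$ ($n{\left(c,W \right)} = -3 + \left(W - -5\right) = -3 + \left(W + 5\right) = -3 + \left(5 + W\right) = 2 + W$)
$p{\left(q \right)} = 9$ ($p{\left(q \right)} = 2 + 7 = 9$)
$X = \frac{20679}{95}$ ($X = 3 \left(\frac{9}{95} \cdot 27 + 70\right) = 3 \left(\frac{243}{95} + 70\right) = 3 \cdot \frac{6893}{95} = \frac{20679}{95} \approx 217.67$)
$p{\left(24 \right)} + X = 9 + \frac{20679}{95} = \frac{21534}{95}$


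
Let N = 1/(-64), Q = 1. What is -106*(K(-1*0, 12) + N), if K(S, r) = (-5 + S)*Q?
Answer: 17013/32 ≈ 531.66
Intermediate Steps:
K(S, r) = -5 + S (K(S, r) = (-5 + S)*1 = -5 + S)
N = -1/64 ≈ -0.015625
-106*(K(-1*0, 12) + N) = -106*((-5 - 1*0) - 1/64) = -106*((-5 + 0) - 1/64) = -106*(-5 - 1/64) = -106*(-321/64) = 17013/32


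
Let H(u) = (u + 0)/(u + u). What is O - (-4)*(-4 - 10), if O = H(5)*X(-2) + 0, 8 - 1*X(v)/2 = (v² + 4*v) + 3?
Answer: -47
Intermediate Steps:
X(v) = 10 - 8*v - 2*v² (X(v) = 16 - 2*((v² + 4*v) + 3) = 16 - 2*(3 + v² + 4*v) = 16 + (-6 - 8*v - 2*v²) = 10 - 8*v - 2*v²)
H(u) = ½ (H(u) = u/((2*u)) = u*(1/(2*u)) = ½)
O = 9 (O = (10 - 8*(-2) - 2*(-2)²)/2 + 0 = (10 + 16 - 2*4)/2 + 0 = (10 + 16 - 8)/2 + 0 = (½)*18 + 0 = 9 + 0 = 9)
O - (-4)*(-4 - 10) = 9 - (-4)*(-4 - 10) = 9 - (-4)*(-14) = 9 - 1*56 = 9 - 56 = -47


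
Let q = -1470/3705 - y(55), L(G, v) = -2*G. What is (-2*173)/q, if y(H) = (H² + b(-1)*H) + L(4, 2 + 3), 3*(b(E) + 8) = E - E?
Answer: 85462/636617 ≈ 0.13424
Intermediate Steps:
b(E) = -8 (b(E) = -8 + (E - E)/3 = -8 + (⅓)*0 = -8 + 0 = -8)
y(H) = -8 + H² - 8*H (y(H) = (H² - 8*H) - 2*4 = (H² - 8*H) - 8 = -8 + H² - 8*H)
q = -636617/247 (q = -1470/3705 - (-8 + 55² - 8*55) = -1470*1/3705 - (-8 + 3025 - 440) = -98/247 - 1*2577 = -98/247 - 2577 = -636617/247 ≈ -2577.4)
(-2*173)/q = (-2*173)/(-636617/247) = -346*(-247/636617) = 85462/636617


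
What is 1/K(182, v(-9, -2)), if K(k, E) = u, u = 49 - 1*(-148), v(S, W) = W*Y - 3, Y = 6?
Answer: 1/197 ≈ 0.0050761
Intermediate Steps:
v(S, W) = -3 + 6*W (v(S, W) = W*6 - 3 = 6*W - 3 = -3 + 6*W)
u = 197 (u = 49 + 148 = 197)
K(k, E) = 197
1/K(182, v(-9, -2)) = 1/197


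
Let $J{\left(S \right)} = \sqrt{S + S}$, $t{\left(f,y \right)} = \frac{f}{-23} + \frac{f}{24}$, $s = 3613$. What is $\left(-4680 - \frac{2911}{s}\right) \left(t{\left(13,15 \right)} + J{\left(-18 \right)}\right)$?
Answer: $\frac{219852763}{1994376} - \frac{101470506 i}{3613} \approx 110.24 - 28085.0 i$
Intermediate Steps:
$t{\left(f,y \right)} = - \frac{f}{552}$ ($t{\left(f,y \right)} = f \left(- \frac{1}{23}\right) + f \frac{1}{24} = - \frac{f}{23} + \frac{f}{24} = - \frac{f}{552}$)
$J{\left(S \right)} = \sqrt{2} \sqrt{S}$ ($J{\left(S \right)} = \sqrt{2 S} = \sqrt{2} \sqrt{S}$)
$\left(-4680 - \frac{2911}{s}\right) \left(t{\left(13,15 \right)} + J{\left(-18 \right)}\right) = \left(-4680 - \frac{2911}{3613}\right) \left(\left(- \frac{1}{552}\right) 13 + \sqrt{2} \sqrt{-18}\right) = \left(-4680 - \frac{2911}{3613}\right) \left(- \frac{13}{552} + \sqrt{2} \cdot 3 i \sqrt{2}\right) = \left(-4680 - \frac{2911}{3613}\right) \left(- \frac{13}{552} + 6 i\right) = - \frac{16911751 \left(- \frac{13}{552} + 6 i\right)}{3613} = \frac{219852763}{1994376} - \frac{101470506 i}{3613}$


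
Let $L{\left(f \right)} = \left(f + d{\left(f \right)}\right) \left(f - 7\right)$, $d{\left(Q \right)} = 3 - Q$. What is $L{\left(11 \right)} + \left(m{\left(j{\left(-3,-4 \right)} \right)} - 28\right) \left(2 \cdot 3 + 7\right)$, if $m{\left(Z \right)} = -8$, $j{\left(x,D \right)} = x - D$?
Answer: $-456$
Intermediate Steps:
$L{\left(f \right)} = -21 + 3 f$ ($L{\left(f \right)} = \left(f - \left(-3 + f\right)\right) \left(f - 7\right) = 3 \left(-7 + f\right) = -21 + 3 f$)
$L{\left(11 \right)} + \left(m{\left(j{\left(-3,-4 \right)} \right)} - 28\right) \left(2 \cdot 3 + 7\right) = \left(-21 + 3 \cdot 11\right) + \left(-8 - 28\right) \left(2 \cdot 3 + 7\right) = \left(-21 + 33\right) - 36 \left(6 + 7\right) = 12 - 468 = -456$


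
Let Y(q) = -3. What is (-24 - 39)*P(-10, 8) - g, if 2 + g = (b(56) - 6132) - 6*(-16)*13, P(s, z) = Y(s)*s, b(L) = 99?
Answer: 2897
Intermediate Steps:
P(s, z) = -3*s
g = -4787 (g = -2 + ((99 - 6132) - 6*(-16)*13) = -2 + (-6033 + 96*13) = -2 + (-6033 + 1248) = -2 - 4785 = -4787)
(-24 - 39)*P(-10, 8) - g = (-24 - 39)*(-3*(-10)) - 1*(-4787) = -63*30 + 4787 = -1890 + 4787 = 2897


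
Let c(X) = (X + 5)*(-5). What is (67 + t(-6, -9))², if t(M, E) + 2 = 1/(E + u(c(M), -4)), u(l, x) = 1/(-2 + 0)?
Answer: 1520289/361 ≈ 4211.3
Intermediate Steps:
c(X) = -25 - 5*X (c(X) = (5 + X)*(-5) = -25 - 5*X)
u(l, x) = -½ (u(l, x) = 1/(-2) = -½)
t(M, E) = -2 + 1/(-½ + E) (t(M, E) = -2 + 1/(E - ½) = -2 + 1/(-½ + E))
(67 + t(-6, -9))² = (67 + 4*(1 - 1*(-9))/(-1 + 2*(-9)))² = (67 + 4*(1 + 9)/(-1 - 18))² = (67 + 4*10/(-19))² = (67 + 4*(-1/19)*10)² = (67 - 40/19)² = (1233/19)² = 1520289/361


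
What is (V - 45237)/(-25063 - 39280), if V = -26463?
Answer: 71700/64343 ≈ 1.1143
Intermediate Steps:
(V - 45237)/(-25063 - 39280) = (-26463 - 45237)/(-25063 - 39280) = -71700/(-64343) = -71700*(-1/64343) = 71700/64343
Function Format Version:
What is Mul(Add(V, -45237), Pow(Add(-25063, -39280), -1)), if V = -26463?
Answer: Rational(71700, 64343) ≈ 1.1143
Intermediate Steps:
Mul(Add(V, -45237), Pow(Add(-25063, -39280), -1)) = Mul(Add(-26463, -45237), Pow(Add(-25063, -39280), -1)) = Mul(-71700, Pow(-64343, -1)) = Mul(-71700, Rational(-1, 64343)) = Rational(71700, 64343)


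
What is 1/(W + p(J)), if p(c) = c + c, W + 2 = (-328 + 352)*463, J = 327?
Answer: 1/11764 ≈ 8.5005e-5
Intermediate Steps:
W = 11110 (W = -2 + (-328 + 352)*463 = -2 + 24*463 = -2 + 11112 = 11110)
p(c) = 2*c
1/(W + p(J)) = 1/(11110 + 2*327) = 1/(11110 + 654) = 1/11764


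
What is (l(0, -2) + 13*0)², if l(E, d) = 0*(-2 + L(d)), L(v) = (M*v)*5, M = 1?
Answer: 0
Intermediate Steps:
L(v) = 5*v (L(v) = (1*v)*5 = v*5 = 5*v)
l(E, d) = 0 (l(E, d) = 0*(-2 + 5*d) = 0)
(l(0, -2) + 13*0)² = (0 + 13*0)² = (0 + 0)² = 0² = 0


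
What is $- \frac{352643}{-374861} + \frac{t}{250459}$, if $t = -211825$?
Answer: $\frac{8917681812}{93887311199} \approx 0.094983$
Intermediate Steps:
$- \frac{352643}{-374861} + \frac{t}{250459} = - \frac{352643}{-374861} - \frac{211825}{250459} = \left(-352643\right) \left(- \frac{1}{374861}\right) - \frac{211825}{250459} = \frac{352643}{374861} - \frac{211825}{250459} = \frac{8917681812}{93887311199}$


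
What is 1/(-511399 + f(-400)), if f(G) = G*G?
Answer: -1/351399 ≈ -2.8458e-6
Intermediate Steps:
f(G) = G²
1/(-511399 + f(-400)) = 1/(-511399 + (-400)²) = 1/(-511399 + 160000) = 1/(-351399) = -1/351399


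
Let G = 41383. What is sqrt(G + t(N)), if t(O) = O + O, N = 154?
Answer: sqrt(41691) ≈ 204.18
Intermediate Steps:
t(O) = 2*O
sqrt(G + t(N)) = sqrt(41383 + 2*154) = sqrt(41383 + 308) = sqrt(41691)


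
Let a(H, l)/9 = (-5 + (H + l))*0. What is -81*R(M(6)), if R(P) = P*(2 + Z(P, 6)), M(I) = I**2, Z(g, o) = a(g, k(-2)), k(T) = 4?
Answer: -5832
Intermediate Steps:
a(H, l) = 0 (a(H, l) = 9*((-5 + (H + l))*0) = 9*((-5 + H + l)*0) = 9*0 = 0)
Z(g, o) = 0
R(P) = 2*P (R(P) = P*(2 + 0) = P*2 = 2*P)
-81*R(M(6)) = -162*6**2 = -162*36 = -81*72 = -5832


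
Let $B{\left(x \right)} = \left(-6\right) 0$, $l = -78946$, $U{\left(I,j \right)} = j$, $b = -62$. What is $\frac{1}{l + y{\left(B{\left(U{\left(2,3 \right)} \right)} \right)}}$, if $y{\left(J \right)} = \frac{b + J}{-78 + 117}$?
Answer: $- \frac{39}{3078956} \approx -1.2667 \cdot 10^{-5}$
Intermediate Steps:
$B{\left(x \right)} = 0$
$y{\left(J \right)} = - \frac{62}{39} + \frac{J}{39}$ ($y{\left(J \right)} = \frac{-62 + J}{-78 + 117} = \frac{-62 + J}{39} = \left(-62 + J\right) \frac{1}{39} = - \frac{62}{39} + \frac{J}{39}$)
$\frac{1}{l + y{\left(B{\left(U{\left(2,3 \right)} \right)} \right)}} = \frac{1}{-78946 + \left(- \frac{62}{39} + \frac{1}{39} \cdot 0\right)} = \frac{1}{-78946 + \left(- \frac{62}{39} + 0\right)} = \frac{1}{-78946 - \frac{62}{39}} = \frac{1}{- \frac{3078956}{39}} = - \frac{39}{3078956}$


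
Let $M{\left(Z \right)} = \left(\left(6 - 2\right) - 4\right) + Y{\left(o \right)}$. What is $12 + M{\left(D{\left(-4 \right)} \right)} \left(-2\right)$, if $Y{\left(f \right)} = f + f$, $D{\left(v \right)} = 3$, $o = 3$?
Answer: $0$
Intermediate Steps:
$Y{\left(f \right)} = 2 f$
$M{\left(Z \right)} = 6$ ($M{\left(Z \right)} = \left(\left(6 - 2\right) - 4\right) + 2 \cdot 3 = \left(4 - 4\right) + 6 = 0 + 6 = 6$)
$12 + M{\left(D{\left(-4 \right)} \right)} \left(-2\right) = 12 + 6 \left(-2\right) = 12 - 12 = 0$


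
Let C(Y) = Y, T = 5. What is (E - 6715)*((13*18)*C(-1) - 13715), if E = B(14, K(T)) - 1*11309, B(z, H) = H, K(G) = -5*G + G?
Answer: 251695756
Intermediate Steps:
K(G) = -4*G
E = -11329 (E = -4*5 - 1*11309 = -20 - 11309 = -11329)
(E - 6715)*((13*18)*C(-1) - 13715) = (-11329 - 6715)*((13*18)*(-1) - 13715) = -18044*(234*(-1) - 13715) = -18044*(-234 - 13715) = -18044*(-13949) = 251695756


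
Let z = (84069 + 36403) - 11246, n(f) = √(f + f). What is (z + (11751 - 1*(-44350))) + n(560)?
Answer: 165327 + 4*√70 ≈ 1.6536e+5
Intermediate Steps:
n(f) = √2*√f (n(f) = √(2*f) = √2*√f)
z = 109226 (z = 120472 - 11246 = 109226)
(z + (11751 - 1*(-44350))) + n(560) = (109226 + (11751 - 1*(-44350))) + √2*√560 = (109226 + (11751 + 44350)) + √2*(4*√35) = (109226 + 56101) + 4*√70 = 165327 + 4*√70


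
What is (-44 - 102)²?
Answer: 21316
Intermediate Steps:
(-44 - 102)² = (-146)² = 21316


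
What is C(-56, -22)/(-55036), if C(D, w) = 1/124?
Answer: -1/6824464 ≈ -1.4653e-7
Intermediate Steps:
C(D, w) = 1/124
C(-56, -22)/(-55036) = (1/124)/(-55036) = (1/124)*(-1/55036) = -1/6824464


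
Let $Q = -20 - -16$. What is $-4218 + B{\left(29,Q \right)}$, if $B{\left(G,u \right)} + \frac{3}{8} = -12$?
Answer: $- \frac{33843}{8} \approx -4230.4$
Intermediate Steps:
$Q = -4$ ($Q = -20 + 16 = -4$)
$B{\left(G,u \right)} = - \frac{99}{8}$ ($B{\left(G,u \right)} = - \frac{3}{8} - 12 = - \frac{99}{8}$)
$-4218 + B{\left(29,Q \right)} = -4218 - \frac{99}{8} = - \frac{33843}{8}$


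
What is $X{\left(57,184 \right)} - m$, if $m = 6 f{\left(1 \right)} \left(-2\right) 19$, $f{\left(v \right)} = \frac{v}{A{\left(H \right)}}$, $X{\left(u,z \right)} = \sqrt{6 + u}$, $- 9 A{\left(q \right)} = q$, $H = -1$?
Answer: $2052 + 3 \sqrt{7} \approx 2059.9$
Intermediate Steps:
$A{\left(q \right)} = - \frac{q}{9}$
$f{\left(v \right)} = 9 v$ ($f{\left(v \right)} = \frac{v}{\left(- \frac{1}{9}\right) \left(-1\right)} = v \frac{1}{\frac{1}{9}} = v 9 = 9 v$)
$m = -2052$ ($m = 6 \cdot 9 \cdot 1 \left(-2\right) 19 = 6 \cdot 9 \left(-2\right) 19 = 54 \left(-2\right) 19 = \left(-108\right) 19 = -2052$)
$X{\left(57,184 \right)} - m = \sqrt{6 + 57} - -2052 = \sqrt{63} + 2052 = 3 \sqrt{7} + 2052 = 2052 + 3 \sqrt{7}$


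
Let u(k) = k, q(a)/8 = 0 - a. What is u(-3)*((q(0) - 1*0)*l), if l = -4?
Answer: 0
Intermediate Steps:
q(a) = -8*a (q(a) = 8*(0 - a) = 8*(-a) = -8*a)
u(-3)*((q(0) - 1*0)*l) = -3*(-8*0 - 1*0)*(-4) = -3*(0 + 0)*(-4) = -0*(-4) = -3*0 = 0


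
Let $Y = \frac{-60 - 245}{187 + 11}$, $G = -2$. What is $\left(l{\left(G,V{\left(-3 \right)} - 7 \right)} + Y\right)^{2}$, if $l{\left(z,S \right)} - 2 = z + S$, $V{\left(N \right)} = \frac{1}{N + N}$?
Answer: $\frac{743044}{9801} \approx 75.813$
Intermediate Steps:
$V{\left(N \right)} = \frac{1}{2 N}$
$Y = - \frac{305}{198} \approx -1.5404$
$l{\left(z,S \right)} = 2 + S + z$ ($l{\left(z,S \right)} = 2 + \left(z + S\right) = 2 + \left(S + z\right) = 2 + S + z$)
$\left(l{\left(G,V{\left(-3 \right)} - 7 \right)} + Y\right)^{2} = \left(\left(2 + \left(\frac{1}{2 \left(-3\right)} - 7\right) - 2\right) - \frac{305}{198}\right)^{2} = \left(\left(2 + \left(\frac{1}{2} \left(- \frac{1}{3}\right) - 7\right) - 2\right) - \frac{305}{198}\right)^{2} = \left(\left(2 - \frac{43}{6} - 2\right) - \frac{305}{198}\right)^{2} = \left(- \frac{43}{6} - \frac{305}{198}\right)^{2} = \left(- \frac{862}{99}\right)^{2} = \frac{743044}{9801}$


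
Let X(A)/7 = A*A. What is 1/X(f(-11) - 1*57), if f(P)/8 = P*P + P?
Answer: 1/4741303 ≈ 2.1091e-7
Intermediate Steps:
f(P) = 8*P + 8*P**2 (f(P) = 8*(P*P + P) = 8*(P**2 + P) = 8*(P + P**2) = 8*P + 8*P**2)
X(A) = 7*A**2 (X(A) = 7*(A*A) = 7*A**2)
1/X(f(-11) - 1*57) = 1/(7*(8*(-11)*(1 - 11) - 1*57)**2) = 1/(7*(8*(-11)*(-10) - 57)**2) = 1/(7*(880 - 57)**2) = 1/(7*823**2) = 1/(7*677329) = 1/4741303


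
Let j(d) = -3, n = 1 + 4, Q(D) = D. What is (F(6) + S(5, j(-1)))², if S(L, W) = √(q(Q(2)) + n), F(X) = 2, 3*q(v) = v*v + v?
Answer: (2 + √7)² ≈ 21.583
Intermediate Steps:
q(v) = v/3 + v²/3 (q(v) = (v*v + v)/3 = (v² + v)/3 = (v + v²)/3 = v/3 + v²/3)
n = 5
S(L, W) = √7 (S(L, W) = √((⅓)*2*(1 + 2) + 5) = √((⅓)*2*3 + 5) = √(2 + 5) = √7)
(F(6) + S(5, j(-1)))² = (2 + √7)²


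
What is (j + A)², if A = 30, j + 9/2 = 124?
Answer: 89401/4 ≈ 22350.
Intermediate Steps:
j = 239/2 (j = -9/2 + 124 = 239/2 ≈ 119.50)
(j + A)² = (239/2 + 30)² = (299/2)² = 89401/4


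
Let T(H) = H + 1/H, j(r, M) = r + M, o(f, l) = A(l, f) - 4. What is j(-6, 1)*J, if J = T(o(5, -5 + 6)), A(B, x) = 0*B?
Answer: 85/4 ≈ 21.250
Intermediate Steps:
A(B, x) = 0
o(f, l) = -4 (o(f, l) = 0 - 4 = -4)
j(r, M) = M + r
J = -17/4 (J = -4 + 1/(-4) = -4 - ¼ = -17/4 ≈ -4.2500)
j(-6, 1)*J = (1 - 6)*(-17/4) = -5*(-17/4) = 85/4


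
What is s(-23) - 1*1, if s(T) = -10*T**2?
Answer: -5291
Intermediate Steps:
s(-23) - 1*1 = -10*(-23)**2 - 1*1 = -10*529 - 1 = -5290 - 1 = -5291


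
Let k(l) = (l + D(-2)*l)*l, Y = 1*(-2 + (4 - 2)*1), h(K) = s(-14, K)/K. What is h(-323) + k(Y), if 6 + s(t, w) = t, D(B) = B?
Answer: 20/323 ≈ 0.061920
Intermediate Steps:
s(t, w) = -6 + t
h(K) = -20/K (h(K) = (-6 - 14)/K = -20/K)
Y = 0 (Y = 1*(-2 + 2*1) = 1*(-2 + 2) = 1*0 = 0)
k(l) = -l² (k(l) = (l - 2*l)*l = (-l)*l = -l²)
h(-323) + k(Y) = -20/(-323) - 1*0² = -20*(-1/323) - 1*0 = 20/323 + 0 = 20/323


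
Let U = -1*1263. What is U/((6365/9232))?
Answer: -11660016/6365 ≈ -1831.9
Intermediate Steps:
U = -1263
U/((6365/9232)) = -1263/(6365/9232) = -1263/(6365*(1/9232)) = -1263/6365/9232 = -1263*9232/6365 = -11660016/6365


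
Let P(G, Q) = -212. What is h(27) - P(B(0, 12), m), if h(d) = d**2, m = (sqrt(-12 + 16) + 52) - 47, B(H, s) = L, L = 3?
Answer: 941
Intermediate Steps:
B(H, s) = 3
m = 7 (m = (sqrt(4) + 52) - 47 = (2 + 52) - 47 = 54 - 47 = 7)
h(27) - P(B(0, 12), m) = 27**2 - 1*(-212) = 729 + 212 = 941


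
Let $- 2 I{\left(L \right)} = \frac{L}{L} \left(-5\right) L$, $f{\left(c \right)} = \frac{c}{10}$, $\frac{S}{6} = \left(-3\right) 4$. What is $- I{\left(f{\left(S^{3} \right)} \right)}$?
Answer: $93312$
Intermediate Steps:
$S = -72$ ($S = 6 \left(\left(-3\right) 4\right) = 6 \left(-12\right) = -72$)
$f{\left(c \right)} = \frac{c}{10}$ ($f{\left(c \right)} = c \frac{1}{10} = \frac{c}{10}$)
$I{\left(L \right)} = \frac{5 L}{2}$ ($I{\left(L \right)} = - \frac{\frac{L}{L} \left(-5\right) L}{2} = - \frac{1 \left(-5\right) L}{2} = - \frac{\left(-5\right) L}{2} = \frac{5 L}{2}$)
$- I{\left(f{\left(S^{3} \right)} \right)} = - \frac{5 \frac{\left(-72\right)^{3}}{10}}{2} = - \frac{5 \cdot \frac{1}{10} \left(-373248\right)}{2} = - \frac{5 \left(-186624\right)}{2 \cdot 5} = \left(-1\right) \left(-93312\right) = 93312$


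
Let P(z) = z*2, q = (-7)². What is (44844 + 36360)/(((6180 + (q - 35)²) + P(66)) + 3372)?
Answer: 20301/2470 ≈ 8.2190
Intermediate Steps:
q = 49
P(z) = 2*z
(44844 + 36360)/(((6180 + (q - 35)²) + P(66)) + 3372) = (44844 + 36360)/(((6180 + (49 - 35)²) + 2*66) + 3372) = 81204/(((6180 + 14²) + 132) + 3372) = 81204/(((6180 + 196) + 132) + 3372) = 81204/((6376 + 132) + 3372) = 81204/(6508 + 3372) = 81204/9880 = 81204*(1/9880) = 20301/2470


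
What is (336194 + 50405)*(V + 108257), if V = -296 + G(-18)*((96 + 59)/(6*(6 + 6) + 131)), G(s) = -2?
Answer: 292159169863/7 ≈ 4.1737e+10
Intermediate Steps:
V = -60398/203 (V = -296 - 2*(96 + 59)/(6*(6 + 6) + 131) = -296 - 310/(6*12 + 131) = -296 - 310/(72 + 131) = -296 - 310/203 = -60398/203 ≈ -297.53)
(336194 + 50405)*(V + 108257) = (336194 + 50405)*(-60398/203 + 108257) = 386599*(21915773/203) = 292159169863/7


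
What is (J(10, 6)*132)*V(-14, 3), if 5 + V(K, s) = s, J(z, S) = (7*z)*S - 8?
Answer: -108768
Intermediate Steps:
J(z, S) = -8 + 7*S*z (J(z, S) = 7*S*z - 8 = -8 + 7*S*z)
V(K, s) = -5 + s
(J(10, 6)*132)*V(-14, 3) = ((-8 + 7*6*10)*132)*(-5 + 3) = ((-8 + 420)*132)*(-2) = (412*132)*(-2) = 54384*(-2) = -108768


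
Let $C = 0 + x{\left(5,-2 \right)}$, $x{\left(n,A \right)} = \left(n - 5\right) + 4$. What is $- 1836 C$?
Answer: $-7344$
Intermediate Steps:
$x{\left(n,A \right)} = -1 + n$ ($x{\left(n,A \right)} = \left(-5 + n\right) + 4 = -1 + n$)
$C = 4$ ($C = 0 + \left(-1 + 5\right) = 0 + 4 = 4$)
$- 1836 C = \left(-1836\right) 4 = -7344$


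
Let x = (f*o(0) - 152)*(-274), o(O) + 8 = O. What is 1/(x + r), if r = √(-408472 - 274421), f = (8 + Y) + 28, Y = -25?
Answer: 21920/1441686831 - I*√75877/1441686831 ≈ 1.5204e-5 - 1.9107e-7*I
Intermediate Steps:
o(O) = -8 + O
f = 11 (f = (8 - 25) + 28 = -17 + 28 = 11)
r = 3*I*√75877 (r = √(-682893) = 3*I*√75877 ≈ 826.37*I)
x = 65760 (x = (11*(-8 + 0) - 152)*(-274) = (11*(-8) - 152)*(-274) = (-88 - 152)*(-274) = -240*(-274) = 65760)
1/(x + r) = 1/(65760 + 3*I*√75877)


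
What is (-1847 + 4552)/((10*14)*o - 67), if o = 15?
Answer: 2705/2033 ≈ 1.3305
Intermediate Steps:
(-1847 + 4552)/((10*14)*o - 67) = (-1847 + 4552)/((10*14)*15 - 67) = 2705/(140*15 - 67) = 2705/(2100 - 67) = 2705/2033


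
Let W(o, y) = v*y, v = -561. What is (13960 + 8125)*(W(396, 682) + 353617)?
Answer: -640133725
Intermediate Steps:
W(o, y) = -561*y
(13960 + 8125)*(W(396, 682) + 353617) = (13960 + 8125)*(-561*682 + 353617) = 22085*(-382602 + 353617) = 22085*(-28985) = -640133725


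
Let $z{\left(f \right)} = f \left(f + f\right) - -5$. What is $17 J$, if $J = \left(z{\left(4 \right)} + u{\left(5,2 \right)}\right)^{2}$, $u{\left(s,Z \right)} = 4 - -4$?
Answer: $34425$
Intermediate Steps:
$u{\left(s,Z \right)} = 8$ ($u{\left(s,Z \right)} = 4 + 4 = 8$)
$z{\left(f \right)} = 5 + 2 f^{2}$ ($z{\left(f \right)} = f 2 f + 5 = 2 f^{2} + 5 = 5 + 2 f^{2}$)
$J = 2025$ ($J = \left(\left(5 + 2 \cdot 4^{2}\right) + 8\right)^{2} = \left(\left(5 + 2 \cdot 16\right) + 8\right)^{2} = \left(\left(5 + 32\right) + 8\right)^{2} = \left(37 + 8\right)^{2} = 45^{2} = 2025$)
$17 J = 17 \cdot 2025 = 34425$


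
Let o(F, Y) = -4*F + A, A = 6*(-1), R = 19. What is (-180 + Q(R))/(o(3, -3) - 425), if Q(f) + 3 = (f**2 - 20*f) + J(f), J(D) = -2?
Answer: 204/443 ≈ 0.46050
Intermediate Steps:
A = -6
Q(f) = -5 + f**2 - 20*f (Q(f) = -3 + ((f**2 - 20*f) - 2) = -3 + (-2 + f**2 - 20*f) = -5 + f**2 - 20*f)
o(F, Y) = -6 - 4*F (o(F, Y) = -4*F - 6 = -6 - 4*F)
(-180 + Q(R))/(o(3, -3) - 425) = (-180 + (-5 + 19**2 - 20*19))/((-6 - 4*3) - 425) = (-180 + (-5 + 361 - 380))/((-6 - 12) - 425) = (-180 - 24)/(-18 - 425) = -204/(-443) = -204*(-1/443) = 204/443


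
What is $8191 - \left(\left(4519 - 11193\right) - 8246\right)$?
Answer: $23111$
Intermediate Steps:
$8191 - \left(\left(4519 - 11193\right) - 8246\right) = 8191 - \left(-6674 - 8246\right) = 8191 - -14920 = 8191 + 14920 = 23111$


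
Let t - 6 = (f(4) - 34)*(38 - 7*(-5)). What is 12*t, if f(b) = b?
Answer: -26208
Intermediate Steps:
t = -2184 (t = 6 + (4 - 34)*(38 - 7*(-5)) = 6 - 30*(38 + 35) = 6 - 30*73 = 6 - 2190 = -2184)
12*t = 12*(-2184) = -26208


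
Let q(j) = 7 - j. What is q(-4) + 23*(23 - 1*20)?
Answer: 80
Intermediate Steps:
q(-4) + 23*(23 - 1*20) = (7 - 1*(-4)) + 23*(23 - 1*20) = (7 + 4) + 23*(23 - 20) = 11 + 23*3 = 11 + 69 = 80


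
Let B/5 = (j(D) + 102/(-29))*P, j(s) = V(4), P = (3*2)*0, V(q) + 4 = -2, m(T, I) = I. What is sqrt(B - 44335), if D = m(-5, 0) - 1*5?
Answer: I*sqrt(44335) ≈ 210.56*I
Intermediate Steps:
V(q) = -6 (V(q) = -4 - 2 = -6)
D = -5 (D = 0 - 1*5 = 0 - 5 = -5)
P = 0 (P = 6*0 = 0)
j(s) = -6
B = 0 (B = 5*((-6 + 102/(-29))*0) = 5*((-6 + 102*(-1/29))*0) = 5*((-6 - 102/29)*0) = 5*(-276/29*0) = 5*0 = 0)
sqrt(B - 44335) = sqrt(0 - 44335) = sqrt(-44335) = I*sqrt(44335)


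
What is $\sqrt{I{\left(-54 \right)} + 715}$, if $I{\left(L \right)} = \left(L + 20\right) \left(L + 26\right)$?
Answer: $\sqrt{1667} \approx 40.829$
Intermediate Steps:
$I{\left(L \right)} = \left(20 + L\right) \left(26 + L\right)$
$\sqrt{I{\left(-54 \right)} + 715} = \sqrt{\left(520 + \left(-54\right)^{2} + 46 \left(-54\right)\right) + 715} = \sqrt{\left(520 + 2916 - 2484\right) + 715} = \sqrt{952 + 715} = \sqrt{1667}$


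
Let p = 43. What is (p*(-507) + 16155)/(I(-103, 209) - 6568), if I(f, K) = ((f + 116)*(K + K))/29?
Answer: 81867/92519 ≈ 0.88487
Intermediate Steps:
I(f, K) = 2*K*(116 + f)/29 (I(f, K) = ((116 + f)*(2*K))*(1/29) = (2*K*(116 + f))*(1/29) = 2*K*(116 + f)/29)
(p*(-507) + 16155)/(I(-103, 209) - 6568) = (43*(-507) + 16155)/((2/29)*209*(116 - 103) - 6568) = (-21801 + 16155)/((2/29)*209*13 - 6568) = -5646/(5434/29 - 6568) = -5646/(-185038/29) = -5646*(-29/185038) = 81867/92519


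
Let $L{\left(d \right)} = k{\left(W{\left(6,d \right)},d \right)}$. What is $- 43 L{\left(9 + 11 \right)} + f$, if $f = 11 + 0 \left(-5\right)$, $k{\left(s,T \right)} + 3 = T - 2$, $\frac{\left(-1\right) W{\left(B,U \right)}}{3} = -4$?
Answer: $-634$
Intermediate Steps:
$W{\left(B,U \right)} = 12$ ($W{\left(B,U \right)} = \left(-3\right) \left(-4\right) = 12$)
$k{\left(s,T \right)} = -5 + T$ ($k{\left(s,T \right)} = -3 + \left(T - 2\right) = -3 + \left(-2 + T\right) = -5 + T$)
$L{\left(d \right)} = -5 + d$
$f = 11$ ($f = 11 + 0 = 11$)
$- 43 L{\left(9 + 11 \right)} + f = - 43 \left(-5 + \left(9 + 11\right)\right) + 11 = - 43 \left(-5 + 20\right) + 11 = \left(-43\right) 15 + 11 = -645 + 11 = -634$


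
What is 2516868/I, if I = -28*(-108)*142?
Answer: 69913/11928 ≈ 5.8613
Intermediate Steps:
I = 429408 (I = 3024*142 = 429408)
2516868/I = 2516868/429408 = 2516868*(1/429408) = 69913/11928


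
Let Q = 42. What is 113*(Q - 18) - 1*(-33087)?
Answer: 35799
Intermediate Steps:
113*(Q - 18) - 1*(-33087) = 113*(42 - 18) - 1*(-33087) = 113*24 + 33087 = 2712 + 33087 = 35799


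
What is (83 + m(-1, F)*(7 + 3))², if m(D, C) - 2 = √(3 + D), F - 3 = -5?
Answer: 10809 + 2060*√2 ≈ 13722.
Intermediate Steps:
F = -2 (F = 3 - 5 = -2)
m(D, C) = 2 + √(3 + D)
(83 + m(-1, F)*(7 + 3))² = (83 + (2 + √(3 - 1))*(7 + 3))² = (83 + (2 + √2)*10)² = (83 + (20 + 10*√2))² = (103 + 10*√2)²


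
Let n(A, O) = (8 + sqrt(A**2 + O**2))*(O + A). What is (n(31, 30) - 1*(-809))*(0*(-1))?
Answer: 0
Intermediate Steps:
n(A, O) = (8 + sqrt(A**2 + O**2))*(A + O)
(n(31, 30) - 1*(-809))*(0*(-1)) = ((8*31 + 8*30 + 31*sqrt(31**2 + 30**2) + 30*sqrt(31**2 + 30**2)) - 1*(-809))*(0*(-1)) = ((248 + 240 + 31*sqrt(961 + 900) + 30*sqrt(961 + 900)) + 809)*0 = ((248 + 240 + 31*sqrt(1861) + 30*sqrt(1861)) + 809)*0 = ((488 + 61*sqrt(1861)) + 809)*0 = (1297 + 61*sqrt(1861))*0 = 0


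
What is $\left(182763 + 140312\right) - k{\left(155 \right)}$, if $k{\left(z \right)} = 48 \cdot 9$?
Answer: $322643$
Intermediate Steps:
$k{\left(z \right)} = 432$
$\left(182763 + 140312\right) - k{\left(155 \right)} = \left(182763 + 140312\right) - 432 = 323075 - 432 = 322643$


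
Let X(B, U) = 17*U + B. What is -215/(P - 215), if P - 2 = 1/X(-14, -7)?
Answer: 5719/5666 ≈ 1.0094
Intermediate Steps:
X(B, U) = B + 17*U
P = 265/133 (P = 2 + 1/(-14 + 17*(-7)) = 2 + 1/(-14 - 119) = 2 + 1/(-133) = 2 - 1/133 = 265/133 ≈ 1.9925)
-215/(P - 215) = -215/(265/133 - 215) = -215/(-28330/133) = -215*(-133/28330) = 5719/5666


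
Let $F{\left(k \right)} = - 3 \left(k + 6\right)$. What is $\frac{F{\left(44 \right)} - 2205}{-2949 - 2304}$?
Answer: $\frac{785}{1751} \approx 0.44832$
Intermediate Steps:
$F{\left(k \right)} = -18 - 3 k$ ($F{\left(k \right)} = - 3 \left(6 + k\right) = -18 - 3 k$)
$\frac{F{\left(44 \right)} - 2205}{-2949 - 2304} = \frac{\left(-18 - 132\right) - 2205}{-2949 - 2304} = \frac{\left(-18 - 132\right) - 2205}{-5253} = \left(-150 - 2205\right) \left(- \frac{1}{5253}\right) = \left(-2355\right) \left(- \frac{1}{5253}\right) = \frac{785}{1751}$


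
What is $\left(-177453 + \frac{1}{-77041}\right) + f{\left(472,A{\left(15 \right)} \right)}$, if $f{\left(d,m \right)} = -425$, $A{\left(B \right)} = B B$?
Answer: $- \frac{13703898999}{77041} \approx -1.7788 \cdot 10^{5}$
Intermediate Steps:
$A{\left(B \right)} = B^{2}$
$\left(-177453 + \frac{1}{-77041}\right) + f{\left(472,A{\left(15 \right)} \right)} = \left(-177453 + \frac{1}{-77041}\right) - 425 = \left(-177453 - \frac{1}{77041}\right) - 425 = - \frac{13671156574}{77041} - 425 = - \frac{13703898999}{77041}$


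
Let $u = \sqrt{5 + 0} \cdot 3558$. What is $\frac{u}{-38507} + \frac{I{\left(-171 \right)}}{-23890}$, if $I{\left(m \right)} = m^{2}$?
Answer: $- \frac{29241}{23890} - \frac{3558 \sqrt{5}}{38507} \approx -1.4306$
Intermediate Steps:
$u = 3558 \sqrt{5}$ ($u = \sqrt{5} \cdot 3558 = 3558 \sqrt{5} \approx 7955.9$)
$\frac{u}{-38507} + \frac{I{\left(-171 \right)}}{-23890} = \frac{3558 \sqrt{5}}{-38507} + \frac{\left(-171\right)^{2}}{-23890} = 3558 \sqrt{5} \left(- \frac{1}{38507}\right) + 29241 \left(- \frac{1}{23890}\right) = - \frac{3558 \sqrt{5}}{38507} - \frac{29241}{23890} = - \frac{29241}{23890} - \frac{3558 \sqrt{5}}{38507}$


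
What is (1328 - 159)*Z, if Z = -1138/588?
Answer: -95023/42 ≈ -2262.5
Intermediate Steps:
Z = -569/294 (Z = -1138*1/588 = -569/294 ≈ -1.9354)
(1328 - 159)*Z = (1328 - 159)*(-569/294) = 1169*(-569/294) = -95023/42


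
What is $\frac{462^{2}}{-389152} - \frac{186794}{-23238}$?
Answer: $\frac{8466405877}{1130389272} \approx 7.4898$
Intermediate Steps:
$\frac{462^{2}}{-389152} - \frac{186794}{-23238} = 213444 \left(- \frac{1}{389152}\right) - - \frac{93397}{11619} = - \frac{53361}{97288} + \frac{93397}{11619} = \frac{8466405877}{1130389272}$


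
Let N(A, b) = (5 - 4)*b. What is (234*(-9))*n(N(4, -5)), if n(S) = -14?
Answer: 29484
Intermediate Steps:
N(A, b) = b (N(A, b) = 1*b = b)
(234*(-9))*n(N(4, -5)) = (234*(-9))*(-14) = -2106*(-14) = 29484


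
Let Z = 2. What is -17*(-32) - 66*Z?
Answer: 412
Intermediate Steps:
-17*(-32) - 66*Z = -17*(-32) - 66*2 = 544 - 132 = 412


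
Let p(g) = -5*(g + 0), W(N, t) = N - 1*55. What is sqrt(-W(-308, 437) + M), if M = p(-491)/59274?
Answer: sqrt(141723587362)/19758 ≈ 19.054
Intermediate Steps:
W(N, t) = -55 + N (W(N, t) = N - 55 = -55 + N)
p(g) = -5*g
M = 2455/59274 (M = -5*(-491)/59274 = 2455*(1/59274) = 2455/59274 ≈ 0.041418)
sqrt(-W(-308, 437) + M) = sqrt(-(-55 - 308) + 2455/59274) = sqrt(-1*(-363) + 2455/59274) = sqrt(363 + 2455/59274) = sqrt(21518917/59274) = sqrt(141723587362)/19758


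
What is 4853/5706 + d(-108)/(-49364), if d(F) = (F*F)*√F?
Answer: 4853/5706 - 17496*I*√3/12341 ≈ 0.85051 - 2.4556*I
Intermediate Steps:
d(F) = F^(5/2) (d(F) = F²*√F = F^(5/2))
4853/5706 + d(-108)/(-49364) = 4853/5706 + (-108)^(5/2)/(-49364) = 4853*(1/5706) + (69984*I*√3)*(-1/49364) = 4853/5706 - 17496*I*√3/12341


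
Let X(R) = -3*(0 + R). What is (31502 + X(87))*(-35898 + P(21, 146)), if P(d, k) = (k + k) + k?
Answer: -1107805860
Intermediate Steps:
P(d, k) = 3*k (P(d, k) = 2*k + k = 3*k)
X(R) = -3*R
(31502 + X(87))*(-35898 + P(21, 146)) = (31502 - 3*87)*(-35898 + 3*146) = (31502 - 261)*(-35898 + 438) = 31241*(-35460) = -1107805860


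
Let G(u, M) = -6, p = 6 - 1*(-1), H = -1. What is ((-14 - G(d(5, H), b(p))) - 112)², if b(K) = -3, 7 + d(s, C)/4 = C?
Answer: 14400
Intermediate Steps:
p = 7 (p = 6 + 1 = 7)
d(s, C) = -28 + 4*C
((-14 - G(d(5, H), b(p))) - 112)² = ((-14 - 1*(-6)) - 112)² = ((-14 + 6) - 112)² = (-8 - 112)² = (-120)² = 14400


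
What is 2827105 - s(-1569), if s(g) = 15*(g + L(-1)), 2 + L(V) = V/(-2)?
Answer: 5701325/2 ≈ 2.8507e+6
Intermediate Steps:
L(V) = -2 - V/2 (L(V) = -2 + V/(-2) = -2 + V*(-½) = -2 - V/2)
s(g) = -45/2 + 15*g (s(g) = 15*(g + (-2 - ½*(-1))) = 15*(g + (-2 + ½)) = 15*(g - 3/2) = 15*(-3/2 + g) = -45/2 + 15*g)
2827105 - s(-1569) = 2827105 - (-45/2 + 15*(-1569)) = 2827105 - (-45/2 - 23535) = 2827105 - 1*(-47115/2) = 2827105 + 47115/2 = 5701325/2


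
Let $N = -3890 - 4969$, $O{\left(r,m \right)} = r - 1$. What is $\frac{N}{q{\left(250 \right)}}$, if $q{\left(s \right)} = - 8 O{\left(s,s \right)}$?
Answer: $\frac{2953}{664} \approx 4.4473$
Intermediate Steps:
$O{\left(r,m \right)} = -1 + r$
$N = -8859$ ($N = -3890 - 4969 = -8859$)
$q{\left(s \right)} = 8 - 8 s$ ($q{\left(s \right)} = - 8 \left(-1 + s\right) = 8 - 8 s$)
$\frac{N}{q{\left(250 \right)}} = - \frac{8859}{8 - 2000} = - \frac{8859}{-1992} = \left(-8859\right) \left(- \frac{1}{1992}\right) = \frac{2953}{664}$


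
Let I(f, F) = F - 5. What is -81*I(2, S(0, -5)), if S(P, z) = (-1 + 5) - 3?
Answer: 324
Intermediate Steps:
S(P, z) = 1 (S(P, z) = 4 - 3 = 1)
I(f, F) = -5 + F
-81*I(2, S(0, -5)) = -81*(-5 + 1) = -81*(-4) = 324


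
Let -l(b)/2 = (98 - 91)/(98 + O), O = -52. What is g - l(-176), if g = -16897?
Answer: -388624/23 ≈ -16897.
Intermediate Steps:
l(b) = -7/23 (l(b) = -2*(98 - 91)/(98 - 52) = -14/46 = -2*7/46 = -7/23)
g - l(-176) = -16897 - 1*(-7/23) = -16897 + 7/23 = -388624/23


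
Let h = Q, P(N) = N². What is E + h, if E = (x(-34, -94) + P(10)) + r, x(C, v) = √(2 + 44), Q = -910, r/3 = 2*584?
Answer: 2694 + √46 ≈ 2700.8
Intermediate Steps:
r = 3504 (r = 3*(2*584) = 3*1168 = 3504)
x(C, v) = √46
h = -910
E = 3604 + √46 (E = (√46 + 10²) + 3504 = (√46 + 100) + 3504 = (100 + √46) + 3504 = 3604 + √46 ≈ 3610.8)
E + h = (3604 + √46) - 910 = 2694 + √46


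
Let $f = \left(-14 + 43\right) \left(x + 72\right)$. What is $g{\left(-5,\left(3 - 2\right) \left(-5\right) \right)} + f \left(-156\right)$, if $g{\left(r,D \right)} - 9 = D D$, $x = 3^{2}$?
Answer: $-366410$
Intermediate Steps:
$x = 9$
$f = 2349$ ($f = \left(-14 + 43\right) \left(9 + 72\right) = 29 \cdot 81 = 2349$)
$g{\left(r,D \right)} = 9 + D^{2}$ ($g{\left(r,D \right)} = 9 + D D = 9 + D^{2}$)
$g{\left(-5,\left(3 - 2\right) \left(-5\right) \right)} + f \left(-156\right) = \left(9 + \left(\left(3 - 2\right) \left(-5\right)\right)^{2}\right) + 2349 \left(-156\right) = \left(9 + \left(1 \left(-5\right)\right)^{2}\right) - 366444 = \left(9 + \left(-5\right)^{2}\right) - 366444 = \left(9 + 25\right) - 366444 = 34 - 366444 = -366410$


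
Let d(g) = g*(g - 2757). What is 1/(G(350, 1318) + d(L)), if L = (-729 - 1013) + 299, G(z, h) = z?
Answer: 1/6060950 ≈ 1.6499e-7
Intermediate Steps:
L = -1443 (L = -1742 + 299 = -1443)
d(g) = g*(-2757 + g)
1/(G(350, 1318) + d(L)) = 1/(350 - 1443*(-2757 - 1443)) = 1/(350 - 1443*(-4200)) = 1/(350 + 6060600) = 1/6060950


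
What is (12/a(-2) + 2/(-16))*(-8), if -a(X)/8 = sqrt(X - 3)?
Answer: 1 - 12*I*sqrt(5)/5 ≈ 1.0 - 5.3666*I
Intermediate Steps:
a(X) = -8*sqrt(-3 + X) (a(X) = -8*sqrt(X - 3) = -8*sqrt(-3 + X))
(12/a(-2) + 2/(-16))*(-8) = (12/((-8*sqrt(-3 - 2))) + 2/(-16))*(-8) = (12/((-8*I*sqrt(5))) + 2*(-1/16))*(-8) = (12/((-8*I*sqrt(5))) - 1/8)*(-8) = (12*(I*sqrt(5)/40) - 1/8)*(-8) = (3*I*sqrt(5)/10 - 1/8)*(-8) = (-1/8 + 3*I*sqrt(5)/10)*(-8) = 1 - 12*I*sqrt(5)/5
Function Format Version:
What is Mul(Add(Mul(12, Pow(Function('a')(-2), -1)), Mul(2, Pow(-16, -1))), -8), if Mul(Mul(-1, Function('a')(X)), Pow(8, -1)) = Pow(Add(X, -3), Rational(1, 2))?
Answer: Add(1, Mul(Rational(-12, 5), I, Pow(5, Rational(1, 2)))) ≈ Add(1.0000, Mul(-5.3666, I))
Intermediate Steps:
Function('a')(X) = Mul(-8, Pow(Add(-3, X), Rational(1, 2))) (Function('a')(X) = Mul(-8, Pow(Add(X, -3), Rational(1, 2))) = Mul(-8, Pow(Add(-3, X), Rational(1, 2))))
Mul(Add(Mul(12, Pow(Function('a')(-2), -1)), Mul(2, Pow(-16, -1))), -8) = Mul(Add(Mul(12, Pow(Mul(-8, Pow(Add(-3, -2), Rational(1, 2))), -1)), Mul(2, Pow(-16, -1))), -8) = Mul(Add(Mul(12, Pow(Mul(-8, Pow(-5, Rational(1, 2))), -1)), Mul(2, Rational(-1, 16))), -8) = Mul(Add(Mul(12, Pow(Mul(-8, Mul(I, Pow(5, Rational(1, 2)))), -1)), Rational(-1, 8)), -8) = Mul(Add(Mul(12, Pow(Mul(-8, I, Pow(5, Rational(1, 2))), -1)), Rational(-1, 8)), -8) = Mul(Add(Mul(12, Mul(Rational(1, 40), I, Pow(5, Rational(1, 2)))), Rational(-1, 8)), -8) = Mul(Add(Mul(Rational(3, 10), I, Pow(5, Rational(1, 2))), Rational(-1, 8)), -8) = Mul(Add(Rational(-1, 8), Mul(Rational(3, 10), I, Pow(5, Rational(1, 2)))), -8) = Add(1, Mul(Rational(-12, 5), I, Pow(5, Rational(1, 2))))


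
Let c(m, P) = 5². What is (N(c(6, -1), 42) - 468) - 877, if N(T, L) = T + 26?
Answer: -1294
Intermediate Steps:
c(m, P) = 25
N(T, L) = 26 + T
(N(c(6, -1), 42) - 468) - 877 = ((26 + 25) - 468) - 877 = (51 - 468) - 877 = -417 - 877 = -1294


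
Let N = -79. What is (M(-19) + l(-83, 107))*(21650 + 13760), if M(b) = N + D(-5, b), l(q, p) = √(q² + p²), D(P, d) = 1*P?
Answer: -2974440 + 35410*√18338 ≈ 1.8207e+6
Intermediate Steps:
D(P, d) = P
l(q, p) = √(p² + q²)
M(b) = -84 (M(b) = -79 - 5 = -84)
(M(-19) + l(-83, 107))*(21650 + 13760) = (-84 + √(107² + (-83)²))*(21650 + 13760) = (-84 + √(11449 + 6889))*35410 = (-84 + √18338)*35410 = -2974440 + 35410*√18338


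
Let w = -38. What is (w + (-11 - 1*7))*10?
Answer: -560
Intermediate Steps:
(w + (-11 - 1*7))*10 = (-38 + (-11 - 1*7))*10 = (-38 + (-11 - 7))*10 = (-38 - 18)*10 = -56*10 = -560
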